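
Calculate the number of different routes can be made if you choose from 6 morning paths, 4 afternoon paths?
24

Working:
By the multiplication principle: 6 × 4 = 24.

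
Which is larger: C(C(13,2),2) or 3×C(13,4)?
C(C(13,2),2)=3,003, 3×C(13,4)=2,145.

Answer: C(C(13,2),2)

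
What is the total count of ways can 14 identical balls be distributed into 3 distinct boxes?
120

Reasoning: C(14+3-1, 3-1) = C(16, 2) = 120.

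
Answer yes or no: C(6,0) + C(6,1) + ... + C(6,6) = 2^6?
Yes
Binomial theorem with x = y = 1: Σ C(6,i) = (1+1)^6 = 2^6 = 64. The statement holds.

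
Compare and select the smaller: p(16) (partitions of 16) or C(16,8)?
p(16)

Working:
Pentagonal recurrence p(n) = p(n−1) + p(n−2) − p(n−5) − p(n−7) + …: p(16) = p(15) + p(14) − p(11) − p(9) + p(4) + p(1) = 176 + 135 − 56 − 30 + 5 + 1 = 231; C(16,8) = 12,870.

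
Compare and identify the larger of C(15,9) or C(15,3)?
C(15,9)

C(15,9)=5,005, C(15,3)=455.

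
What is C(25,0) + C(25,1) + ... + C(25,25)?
33,554,432
Sum of binomial coefficients = 2^25 = 33,554,432.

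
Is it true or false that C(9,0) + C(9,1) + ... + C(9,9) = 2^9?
Binomial theorem with x = y = 1: Σ C(9,i) = (1+1)^9 = 2^9 = 512. The statement holds.

Answer: True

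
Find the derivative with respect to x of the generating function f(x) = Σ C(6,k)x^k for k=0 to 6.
Term-by-term differentiation gives Σ k·C(6,k)x^{k-1} for k=1 to 6.
Final answer: Σ k·C(6,k)x^(k-1) for k=1 to 6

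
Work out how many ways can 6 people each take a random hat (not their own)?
265

Using D(n) = (n-1)[D(n-1) + D(n-2)]:
D(6) = (6-1) × [D(5) + D(4)]
      = 5 × [44 + 9]
      = 5 × 53
      = 265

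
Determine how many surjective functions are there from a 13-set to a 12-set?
37,362,124,800

Explanation: Onto functions = 12! × S(13,12)
First compute S(13,12) via recurrence:
Using the Stirling recurrence: S(n,k) = k·S(n-1,k) + S(n-1,k-1)
S(13,12) = 12·S(12,12) + S(12,11)
         = 12·1 + 66
         = 12 + 66
         = 78
Then: 479001600 × 78 = 37,362,124,800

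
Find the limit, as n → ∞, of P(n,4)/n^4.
1

Explanation: P(n,4) = n(n-1)(n-2)(n-3) ≈ n^4 for large n. Limit = 1.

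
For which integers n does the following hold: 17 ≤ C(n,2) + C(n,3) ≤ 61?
5, 6, 7

Explanation: C(4,2)+C(4,3)=10; C(5,2)+C(5,3)=20; C(6,2)+C(6,3)=35; C(7,2)+C(7,3)=56; C(8,2)+C(8,3)=84. So valid n = 5, 6, 7.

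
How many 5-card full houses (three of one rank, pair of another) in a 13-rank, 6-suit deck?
46,800

Solution: Triple rank: 13. Triple suits: C(6,3)=20. Pair rank: 12. Pair suits: C(6,2)=15. Total: 46,800.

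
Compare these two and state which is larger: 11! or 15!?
15!
11!=39,916,800, 15!=1,307,674,368,000. 15! > 11!.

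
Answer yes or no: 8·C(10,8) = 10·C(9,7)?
Yes

Explanation: Absorption identity k·C(n,k) = n·C(n-1,k-1). LHS = 8·45 = 360; RHS = 10·36 = 360.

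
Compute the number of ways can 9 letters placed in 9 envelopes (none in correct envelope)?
133,496

Explanation: Using D(n) = (n-1)[D(n-1) + D(n-2)]:
D(9) = (9-1) × [D(8) + D(7)]
      = 8 × [14833 + 1854]
      = 8 × 16687
      = 133,496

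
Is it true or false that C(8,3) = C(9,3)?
False

LHS = C(8,3) = 56; RHS = C(9,3) = 84. 56 ≠ 84, so the statement does not hold.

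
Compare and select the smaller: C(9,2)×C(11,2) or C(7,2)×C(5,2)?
C(7,2)×C(5,2)

Working:
C(9,2)×C(11,2)=1,980, C(7,2)×C(5,2)=210.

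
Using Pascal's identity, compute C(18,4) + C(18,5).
11,628

Reasoning: C(18,4) + C(18,5) = C(19,5) = 11,628.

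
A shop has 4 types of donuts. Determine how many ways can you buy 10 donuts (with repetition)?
Stars and bars: C(10+4-1, 10) = C(13, 10) = 286.

Answer: 286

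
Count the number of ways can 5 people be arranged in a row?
120

Solution: Arrangements of 5 distinct objects: 5! = 120.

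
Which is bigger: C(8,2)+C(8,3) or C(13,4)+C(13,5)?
C(13,4)+C(13,5)

Working:
First=84, Second=2,002.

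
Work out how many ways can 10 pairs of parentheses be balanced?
16,796

Solution: Using the Catalan number formula: C_n = C(2n, n) / (n+1)
C_10 = C(20, 10) / (10+1)
     = 184756 / 11
     = 16,796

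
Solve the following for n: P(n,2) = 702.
27

Working:
P(n,2) = n(n−1) is increasing in n; n(n−1) ≈ (n−0.5)^2 = 702 gives n ≈ 27.0. Check: P(25,2) = 600, P(26,2) = 650, P(27,2) = 702 ✓. So n = 27.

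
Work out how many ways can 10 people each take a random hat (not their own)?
1,334,961

Explanation: Using D(n) = (n-1)[D(n-1) + D(n-2)]:
D(10) = (10-1) × [D(9) + D(8)]
      = 9 × [133496 + 14833]
      = 9 × 148329
      = 1,334,961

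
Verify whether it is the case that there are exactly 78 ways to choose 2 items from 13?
True

Explanation: C(13,2) = 78.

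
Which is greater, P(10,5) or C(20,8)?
C(20,8)

Working:
P(10,5)=30,240, C(20,8)=125,970.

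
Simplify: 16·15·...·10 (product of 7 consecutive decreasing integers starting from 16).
57,657,600
This is P(16,7) = 16!/(9)! = 57,657,600.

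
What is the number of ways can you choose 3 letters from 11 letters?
165

Working:
C(11,3) = 11! / (3! × (11-3)!)
         = 11! / (3! × 8!)
         = 165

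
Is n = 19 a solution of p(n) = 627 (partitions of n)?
Pentagonal recurrence p(n) = p(n−1) + p(n−2) − p(n−5) − p(n−7) + …: p(19) = p(18) + p(17) − p(14) − p(12) + p(7) + p(4) = 385 + 297 − 135 − 77 + 15 + 5 = 490, which does not equal 627.

Answer: No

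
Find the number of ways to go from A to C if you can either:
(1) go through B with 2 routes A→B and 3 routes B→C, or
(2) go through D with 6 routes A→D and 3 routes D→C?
24
Route via B: 2×3=6. Route via D: 6×3=18. Total: 24.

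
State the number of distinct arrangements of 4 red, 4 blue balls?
70

Multinomial: 8!/(4! × 4!) = 70.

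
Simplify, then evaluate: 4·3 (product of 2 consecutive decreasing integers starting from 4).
12

Explanation: This is P(4,2) = 4!/(2)! = 12.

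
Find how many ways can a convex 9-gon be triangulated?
Using the Catalan number formula: C_n = C(2n, n) / (n+1)
C_7 = C(14, 7) / (7+1)
     = 3432 / 8
     = 429

Answer: 429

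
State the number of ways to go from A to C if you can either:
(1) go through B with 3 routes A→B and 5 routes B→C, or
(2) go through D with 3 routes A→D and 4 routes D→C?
27

Working:
Route via B: 3×5=15. Route via D: 3×4=12. Total: 27.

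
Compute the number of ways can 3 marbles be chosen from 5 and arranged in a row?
60

P(5,3) = 5!/(5-3)! = 60.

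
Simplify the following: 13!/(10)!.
1,716

Working:
This equals 13×12×11 = 1,716.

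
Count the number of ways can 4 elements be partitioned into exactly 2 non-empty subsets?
7

This equals S(4,2), the Stirling number of the 2nd kind.
Using the Stirling recurrence: S(n,k) = k·S(n-1,k) + S(n-1,k-1)
S(4,2) = 2·S(3,2) + S(3,1)
         = 2·3 + 1
         = 6 + 1
         = 7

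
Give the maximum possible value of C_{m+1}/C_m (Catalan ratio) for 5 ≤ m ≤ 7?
10/3

C_{m+1}/C_m = 2(2m+1)/(m+2), which increases with m. Maximum at m = 7: 2·15/9 = 10/3.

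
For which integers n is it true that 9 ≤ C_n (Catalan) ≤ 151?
4, 5, 6

Reasoning: C_3=5; C_4=14; C_5=42; C_6=132; C_7=429. So valid n = 4, 5, 6.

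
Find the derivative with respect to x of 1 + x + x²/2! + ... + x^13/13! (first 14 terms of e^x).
1 + x + x²/2! + ... + x^12/12!

Differentiating term by term gives the first 13 terms of e^x.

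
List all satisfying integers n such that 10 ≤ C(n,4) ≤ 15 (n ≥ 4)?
C(5,4)=5; C(6,4)=15; C(7,4)=35. So valid n = 6.

Answer: 6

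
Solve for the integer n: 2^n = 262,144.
18

Solution: 262,144 = 1,024 × 256 = 2^10 × 2^8 = 2^18, so n = 18.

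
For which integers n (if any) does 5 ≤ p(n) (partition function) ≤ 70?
Tabulating p(n) via p(n) = p(n−1) + p(n−2) − p(n−5) − p(n−7) + …: p(3)=3; p(4)=5; p(5)=7; p(6)=11; p(7)=15; p(8)=22; p(9)=30; p(10)=42; p(11)=56; p(12)=77. So valid n = 4, 5, 6, 7, 8, 9, 10, 11.

Answer: 4, 5, 6, 7, 8, 9, 10, 11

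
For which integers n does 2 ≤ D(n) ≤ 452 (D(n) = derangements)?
3, 4, 5, 6

Reasoning: Using D(n) = (n−1)[D(n−1) + D(n−2)] with D(1)=0, D(2)=1: D(2)=1; D(3)=2; D(4)=9; D(5)=44; D(6)=265; D(7)=1,854. So valid n = 3, 4, 5, 6.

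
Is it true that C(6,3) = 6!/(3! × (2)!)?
False

Reasoning: The correct denominator is 3!×3!, giving C(6,3) = 20; the stated RHS is 6!/(3!×2!) = 60 ≠ 20, so the statement does not hold.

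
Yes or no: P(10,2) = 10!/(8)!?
Yes

Reasoning: Permutation formula P(n,k) = n!/(n-k)!: 10!/8! = 3,628,800/40,320 = 90 = P(10,2). The statement holds.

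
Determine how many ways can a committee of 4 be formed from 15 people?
1,365

C(15,4) = 15! / (4! × (15-4)!)
         = 15! / (4! × 11!)
         = 1,365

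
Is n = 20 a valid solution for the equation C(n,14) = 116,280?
No

Reasoning: C(20,14) = 20·19·18·17·16·15·14·13·12·11·10·9·8·7/14! = 3,379,030,566,912,000/87,178,291,200 = 38,760, which does not equal 116,280.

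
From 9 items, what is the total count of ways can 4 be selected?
126

Working:
C(9,4) = 9! / (4! × (9-4)!)
         = 9! / (4! × 5!)
         = 126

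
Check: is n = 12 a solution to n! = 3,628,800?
12! = 12·11! = 12·39,916,800 = 479,001,600, which does not equal 3,628,800.
Final answer: No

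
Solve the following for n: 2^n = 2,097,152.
2,097,152 = 1,024 × 1,024 × 2 = 2^10 × 2^10 × 2^1 = 2^21, so n = 21.

Answer: 21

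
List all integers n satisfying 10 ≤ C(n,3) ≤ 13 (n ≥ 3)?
5

Working:
C(4,3)=4; C(5,3)=10; C(6,3)=20. So valid n = 5.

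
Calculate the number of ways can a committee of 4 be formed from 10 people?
210

Solution: C(10,4) = 10! / (4! × (10-4)!)
         = 10! / (4! × 6!)
         = 210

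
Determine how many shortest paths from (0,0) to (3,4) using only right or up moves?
35

Working:
Choose 3 rights from 7 moves: C(7,3) = 35.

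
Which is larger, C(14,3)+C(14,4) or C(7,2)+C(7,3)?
C(14,3)+C(14,4)

Working:
First=1,365, Second=56.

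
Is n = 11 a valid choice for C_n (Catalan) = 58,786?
Yes

C_11 = C(22,11)/(11+1) = 705,432/12 = 58,786, which equals 58,786.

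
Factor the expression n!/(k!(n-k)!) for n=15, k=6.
C(15,6) = 5,005

Solution: This is the binomial coefficient C(15,6) = 5,005.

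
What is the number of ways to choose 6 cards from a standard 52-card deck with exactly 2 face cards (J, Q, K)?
6,031,740

Explanation: 12 face cards and 40 non-face cards: C(12,2) × C(40,4) = 66 × 91,390 = 6,031,740.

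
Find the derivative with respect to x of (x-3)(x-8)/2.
(2x - 11)/2

Explanation: d/dx[(x-3)(x-8)] = (x-8) + (x-3) = 2x - 11. Dividing by 2 gives (2x - 11)/2.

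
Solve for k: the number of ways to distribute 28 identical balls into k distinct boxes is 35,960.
5

Reasoning: Stars and bars: the count is C(28+k−1, k−1), increasing in k. k=3: C(30,2) = 435, k=4: C(31,3) = 4,495, k=5: C(32,4) = 35,960 ✓. So k = 5.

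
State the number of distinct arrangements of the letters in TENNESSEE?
Word has 9 letters (T=1, E=4, N=2, S=2). Arrangements: 9!/Π(k!) = 3,780.

Answer: 3,780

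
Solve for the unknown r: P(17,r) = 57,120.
4

Reasoning: P(17,r) = 17·16·…·(17−r+1), a product of r factors. Multiplying down from 17: 17 = 17; 17·16 = 272; 17·16·15 = 4,080; 17·16·15·14 = 57,120 ✓ (4 factors). So r = 4.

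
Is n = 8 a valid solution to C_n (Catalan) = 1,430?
Yes

Working:
C_8 = C(16,8)/(8+1) = 12,870/9 = 1,430, which equals 1,430.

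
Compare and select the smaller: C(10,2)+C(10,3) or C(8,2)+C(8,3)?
C(8,2)+C(8,3)

Working:
First=165, Second=84.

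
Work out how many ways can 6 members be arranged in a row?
720
Arrangements of 6 distinct objects: 6! = 720.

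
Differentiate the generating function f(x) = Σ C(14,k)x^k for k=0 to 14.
Σ k·C(14,k)x^(k-1) for k=1 to 14

Term-by-term differentiation gives Σ k·C(14,k)x^{k-1} for k=1 to 14.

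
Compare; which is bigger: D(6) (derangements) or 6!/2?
6!/2

Solution: D(6) = (6-1)·[D(5) + D(4)] = 5·[44 + 9] = 265; 6!/2 = 720/2 = 360.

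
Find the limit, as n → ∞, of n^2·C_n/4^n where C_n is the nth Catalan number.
C_n ~ 4^n/(n^(3/2)√π), so n^2·C_n/4^n ~ n^(2 − 3/2)/√π → ∞.
Final answer: ∞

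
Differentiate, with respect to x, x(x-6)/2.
(2x - 6)/2

Explanation: d/dx[(x-0)(x-6)] = (x-6) + (x-0) = 2x - 6. Dividing by 2 gives (2x - 6)/2.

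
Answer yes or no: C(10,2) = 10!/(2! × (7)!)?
The correct denominator is 2!×8!, giving C(10,2) = 45; the stated RHS is 10!/(2!×7!) = 360 ≠ 45, so the statement does not hold.
Final answer: No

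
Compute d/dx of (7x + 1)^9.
Chain rule: 9(7x+1)^{8} × 7 = 63(7x+1)^{8}.

Answer: 63(7x + 1)^8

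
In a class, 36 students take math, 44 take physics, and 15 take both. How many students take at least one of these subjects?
|A∪B| = |A|+|B|-|A∩B| = 36+44-15 = 65.
Final answer: 65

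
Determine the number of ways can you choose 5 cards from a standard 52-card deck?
2,598,960

Working:
C(52,5) = 2,598,960.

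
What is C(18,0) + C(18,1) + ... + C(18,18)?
262,144

Solution: Sum of binomial coefficients = 2^18 = 262,144.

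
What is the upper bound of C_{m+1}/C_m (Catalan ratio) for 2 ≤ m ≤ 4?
C_{m+1}/C_m = 2(2m+1)/(m+2), which increases with m. Maximum at m = 4: 2·9/6 = 3.

Answer: 3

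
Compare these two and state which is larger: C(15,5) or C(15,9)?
C(15,9)

Solution: C(15,5)=3,003, C(15,9)=5,005.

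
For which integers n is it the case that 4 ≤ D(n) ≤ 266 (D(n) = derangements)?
Using D(n) = (n−1)[D(n−1) + D(n−2)] with D(1)=0, D(2)=1: D(3)=2; D(4)=9; D(5)=44; D(6)=265; D(7)=1,854. So valid n = 4, 5, 6.

Answer: 4, 5, 6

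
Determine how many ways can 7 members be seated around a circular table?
Circular arrangements: (7-1)! = 720.
Final answer: 720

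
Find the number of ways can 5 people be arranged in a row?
120

Working:
Arrangements of 5 distinct objects: 5! = 120.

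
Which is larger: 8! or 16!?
16!

Reasoning: 8!=40,320, 16!=20,922,789,888,000. 16! > 8!.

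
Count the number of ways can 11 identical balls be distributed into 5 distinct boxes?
1,365

Explanation: C(11+5-1, 5-1) = C(15, 4) = 1,365.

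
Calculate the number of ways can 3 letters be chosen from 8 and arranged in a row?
P(8,3) = 8!/(8-3)! = 336.

Answer: 336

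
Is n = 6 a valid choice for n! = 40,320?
No

Explanation: 6! = 6·5! = 6·120 = 720, which does not equal 40,320.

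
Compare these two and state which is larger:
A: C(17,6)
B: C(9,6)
A

Reasoning: A=C(17,6)=12,376, B=C(9,6)=84.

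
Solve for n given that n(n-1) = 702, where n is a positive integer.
27

Solution: n² − n − 702 = 0, so n = (1 ± √(1 + 4·702))/2 = (1 ± √2,809)/2 = (1 ± 53)/2, i.e. n = 27 or n = -26. Taking the positive root, n = 27 (check: 27×26 = 702).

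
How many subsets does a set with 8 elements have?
Each element can be included or excluded: 2^8 = 256.
Final answer: 256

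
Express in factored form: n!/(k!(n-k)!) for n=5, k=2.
C(5,2) = 10

Solution: This is the binomial coefficient C(5,2) = 10.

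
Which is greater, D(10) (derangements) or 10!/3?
D(10) = (10-1)·[D(9) + D(8)] = 9·[133,496 + 14,833] = 1,334,961; 10!/3 = 3,628,800/3 = 1,209,600.
Final answer: D(10)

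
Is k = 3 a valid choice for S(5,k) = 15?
No

Solution: S(5,3) = 3·S(4,3) + S(4,2) = 3·6 + 7 = 25, which does not equal 15.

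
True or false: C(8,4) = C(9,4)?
False

LHS = C(8,4) = 70; RHS = C(9,4) = 126. 70 ≠ 126, so the statement does not hold.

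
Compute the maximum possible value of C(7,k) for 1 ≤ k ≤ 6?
C(7,k) is maximised at the centre of the row: C(7,3) = 35.

Answer: 35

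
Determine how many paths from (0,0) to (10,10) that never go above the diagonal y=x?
16,796

Explanation: Counted by the Catalan number C_10: C_10 = C(20,10)/(10+1) = 184,756/11 = 16,796.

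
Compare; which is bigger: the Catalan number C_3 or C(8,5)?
C_3 = C(6,3)/(3+1) = 20/4 = 5; C(8,5) = 56.
Final answer: C(8,5)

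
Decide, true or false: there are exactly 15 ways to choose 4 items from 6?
True

C(6,4) = 15.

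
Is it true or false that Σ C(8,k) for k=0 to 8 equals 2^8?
True

Solution: Binomial theorem: Σ C(8,k) = (1+1)^8 = 2^8 = 256; RHS 2^8 = 256.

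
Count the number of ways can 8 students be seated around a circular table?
5,040

Reasoning: Circular arrangements: (8-1)! = 5,040.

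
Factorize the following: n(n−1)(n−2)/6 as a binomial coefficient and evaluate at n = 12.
C(n,3); C(12,3) = 220

n(n−1)(n−2)/6 = n!/(3!(n−3)!) = C(n,3). At n = 12: C(12,3) = 220.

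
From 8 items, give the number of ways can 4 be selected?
70

Explanation: C(8,4) = 8! / (4! × (8-4)!)
         = 8! / (4! × 4!)
         = 70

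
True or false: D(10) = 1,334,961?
Derangements of 10 elements: D(10) = (10-1)·[D(9) + D(8)] = 9·[133,496 + 14,833] = 1,334,961.
Final answer: True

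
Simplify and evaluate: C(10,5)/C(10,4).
6/5

Working:
C(n,k+1)/C(n,k) = (n−k)/(k+1). Here (10−4)/(4+1) = 6/5 = 6/5.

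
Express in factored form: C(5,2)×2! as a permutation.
P(5,2)

Explanation: C(5,2)×2! = [5!/(2!(3)!)]×2! = 5!/(3)! = P(5,2) = 20.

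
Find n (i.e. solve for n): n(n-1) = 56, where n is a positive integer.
8

Reasoning: n² − n − 56 = 0, so n = (1 ± √(1 + 4·56))/2 = (1 ± √225)/2 = (1 ± 15)/2, i.e. n = 8 or n = -7. Taking the positive root, n = 8 (check: 8×7 = 56).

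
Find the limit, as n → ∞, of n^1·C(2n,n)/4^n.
C(2n,n) ~ 4^n/√(πn), so n^1·C(2n,n)/4^n ~ n^(1 − 1/2)/√π → ∞.
Final answer: ∞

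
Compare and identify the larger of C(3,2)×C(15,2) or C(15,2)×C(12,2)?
C(15,2)×C(12,2)

Reasoning: C(3,2)×C(15,2)=315, C(15,2)×C(12,2)=6,930.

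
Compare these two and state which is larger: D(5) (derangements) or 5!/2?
5!/2

Reasoning: D(5) = (5-1)·[D(4) + D(3)] = 4·[9 + 2] = 44; 5!/2 = 120/2 = 60.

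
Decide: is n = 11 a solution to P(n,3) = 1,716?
No

Working:
P(11,3) = 11·10·9 = 990, which does not equal 1,716.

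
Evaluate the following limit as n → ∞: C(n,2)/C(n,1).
∞

Reasoning: C(n,2)/C(n,1) = (n-1)/2 → ∞ as n → ∞.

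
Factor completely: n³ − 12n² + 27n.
n(n − 3)(n − 9)

Working:
n³ − 12n² + 27n = n(n² − 12n + 27) = n(n − 3)(n − 9).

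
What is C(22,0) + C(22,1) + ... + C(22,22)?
4,194,304

Reasoning: Sum of binomial coefficients = 2^22 = 4,194,304.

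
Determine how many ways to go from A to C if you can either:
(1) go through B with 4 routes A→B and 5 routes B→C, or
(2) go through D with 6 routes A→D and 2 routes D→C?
32
Route via B: 4×5=20. Route via D: 6×2=12. Total: 32.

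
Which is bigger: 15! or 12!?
15!

15!=1,307,674,368,000, 12!=479,001,600. 15! > 12!.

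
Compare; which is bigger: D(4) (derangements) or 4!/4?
D(4)

Reasoning: D(4) = (4-1)·[D(3) + D(2)] = 3·[2 + 1] = 9; 4!/4 = 24/4 = 6.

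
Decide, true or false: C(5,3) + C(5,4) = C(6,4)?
True

Pascal's identity: LHS = 10 + 5 = 15; RHS = C(6,4) = 15. Both sides agree, so the statement holds.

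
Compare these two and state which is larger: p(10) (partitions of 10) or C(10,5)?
C(10,5)

Explanation: Pentagonal recurrence p(n) = p(n−1) + p(n−2) − p(n−5) − p(n−7) + …: p(10) = p(9) + p(8) − p(5) − p(3) = 30 + 22 − 7 − 3 = 42; C(10,5) = 252.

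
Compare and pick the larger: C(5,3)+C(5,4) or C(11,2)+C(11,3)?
C(11,2)+C(11,3)
First=15, Second=220.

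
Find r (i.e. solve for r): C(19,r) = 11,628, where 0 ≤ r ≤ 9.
5

Reasoning: C(19,r) is increasing for 0 ≤ r ≤ 9. Stepping up (C(19,r+1) = C(19,r)·(19−r)/(r+1)): C(19,1) = 19, C(19,2) = 171, C(19,3) = 969, C(19,4) = 3,876, C(19,5) = 11,628 ✓. So r = 5.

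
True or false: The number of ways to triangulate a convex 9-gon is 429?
True

Solution: Triangulations of a convex 9-gon are counted by the Catalan number C_7: C_7 = C(14,7)/(7+1) = 3,432/8 = 429.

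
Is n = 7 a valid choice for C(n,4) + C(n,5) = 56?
Yes

C(7,4) + C(7,5) = 35 + 21 = 56, which equals 56.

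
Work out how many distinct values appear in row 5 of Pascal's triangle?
3

Reasoning: Row 5 has entries C(5,0)..C(5,5); by symmetry C(5,k)=C(5,5-k), giving 3 distinct values.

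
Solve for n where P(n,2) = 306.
18
P(n,2) = n(n−1) is increasing in n; n(n−1) ≈ (n−0.5)^2 = 306 gives n ≈ 18.0. Check: P(16,2) = 240, P(17,2) = 272, P(18,2) = 306 ✓. So n = 18.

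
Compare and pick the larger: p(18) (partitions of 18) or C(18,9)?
Pentagonal recurrence p(n) = p(n−1) + p(n−2) − p(n−5) − p(n−7) + …: p(18) = p(17) + p(16) − p(13) − p(11) + p(6) + p(3) = 297 + 231 − 101 − 56 + 11 + 3 = 385; C(18,9) = 48,620.

Answer: C(18,9)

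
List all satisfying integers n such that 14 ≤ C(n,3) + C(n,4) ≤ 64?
5, 6

Explanation: C(4,3)+C(4,4)=5; C(5,3)+C(5,4)=15; C(6,3)+C(6,4)=35; C(7,3)+C(7,4)=70. So valid n = 5, 6.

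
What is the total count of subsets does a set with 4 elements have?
Each element can be included or excluded: 2^4 = 16.
Final answer: 16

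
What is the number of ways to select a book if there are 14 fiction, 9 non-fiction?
23

Reasoning: By the addition principle: 14 + 9 = 23.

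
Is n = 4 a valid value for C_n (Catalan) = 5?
No

Solution: C_4 = C(8,4)/(4+1) = 70/5 = 14, which does not equal 5.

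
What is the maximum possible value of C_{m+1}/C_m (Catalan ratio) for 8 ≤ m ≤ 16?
11/3

Working:
C_{m+1}/C_m = 2(2m+1)/(m+2), which increases with m. Maximum at m = 16: 2·33/18 = 11/3.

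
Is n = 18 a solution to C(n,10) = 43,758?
Yes

Solution: C(18,10) = 18·17·16·15·14·13·12·11·10·9/10! = 158,789,030,400/3,628,800 = 43,758, which equals 43,758.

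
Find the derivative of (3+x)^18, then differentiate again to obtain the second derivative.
306(3+x)^16

Reasoning: First derivative: 18(3+x)^{17}. Second derivative: 18·17·(3+x)^{16} = 306(3+x)^{16}.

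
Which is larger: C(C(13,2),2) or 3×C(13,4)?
C(C(13,2),2)=3,003, 3×C(13,4)=2,145.
Final answer: C(C(13,2),2)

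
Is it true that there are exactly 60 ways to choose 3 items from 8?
C(8,3) = 56 ≠ 60.
Final answer: False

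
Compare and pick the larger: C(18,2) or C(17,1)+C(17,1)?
C(18,2)

Solution: C(18,2)=153; C(17,1)+C(17,1)=17+17=34.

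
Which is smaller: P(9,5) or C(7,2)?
C(7,2)

Reasoning: P(9,5)=15,120, C(7,2)=21.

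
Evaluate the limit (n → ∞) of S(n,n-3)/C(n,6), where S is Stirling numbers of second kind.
15

Working:
The leading term of S(n,n-3) as a polynomial in n is (5)!!·C(n,6), so the ratio → (5)!! = 15.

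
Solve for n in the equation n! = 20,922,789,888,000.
16

Explanation: n! is strictly increasing. 14! = 87,178,291,200, 15! = 1,307,674,368,000, 16! = 20,922,789,888,000 ✓. So n = 16.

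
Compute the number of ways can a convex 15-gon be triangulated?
Using the Catalan number formula: C_n = C(2n, n) / (n+1)
C_13 = C(26, 13) / (13+1)
     = 10400600 / 14
     = 742,900

Answer: 742,900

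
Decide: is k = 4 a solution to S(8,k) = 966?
No

Solution: S(8,4) = 4·S(7,4) + S(7,3) = 4·350 + 301 = 1,701, which does not equal 966.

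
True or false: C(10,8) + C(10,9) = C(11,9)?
True
Pascal's identity: LHS = 45 + 10 = 55; RHS = C(11,9) = 55. Both sides agree, so the statement holds.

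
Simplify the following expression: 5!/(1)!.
120

Reasoning: This equals 5×4×...×2 = 120.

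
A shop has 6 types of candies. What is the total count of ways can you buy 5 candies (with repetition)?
252

Stars and bars: C(5+6-1, 5) = C(10, 5) = 252.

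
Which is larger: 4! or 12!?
12!

Reasoning: 4!=24, 12!=479,001,600. 12! > 4!.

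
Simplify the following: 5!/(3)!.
20

Explanation: This equals 5×4 = 20.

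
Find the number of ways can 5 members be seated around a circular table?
Circular arrangements: (5-1)! = 24.
Final answer: 24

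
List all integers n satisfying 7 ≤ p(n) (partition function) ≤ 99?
5, 6, 7, 8, 9, 10, 11, 12

Reasoning: Tabulating p(n) via p(n) = p(n−1) + p(n−2) − p(n−5) − p(n−7) + …: p(4)=5; p(5)=7; p(6)=11; p(7)=15; p(8)=22; p(9)=30; p(10)=42; p(11)=56; p(12)=77; p(13)=101. So valid n = 5, 6, 7, 8, 9, 10, 11, 12.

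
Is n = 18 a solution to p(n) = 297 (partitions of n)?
No

Reasoning: Pentagonal recurrence p(n) = p(n−1) + p(n−2) − p(n−5) − p(n−7) + …: p(18) = p(17) + p(16) − p(13) − p(11) + p(6) + p(3) = 297 + 231 − 101 − 56 + 11 + 3 = 385, which does not equal 297.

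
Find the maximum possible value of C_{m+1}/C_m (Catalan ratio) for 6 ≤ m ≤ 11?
46/13
C_{m+1}/C_m = 2(2m+1)/(m+2), which increases with m. Maximum at m = 11: 2·23/13 = 46/13.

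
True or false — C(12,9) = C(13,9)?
False

LHS = C(12,9) = 220; RHS = C(13,9) = 715. 220 ≠ 715, so the statement does not hold.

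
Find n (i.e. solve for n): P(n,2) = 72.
P(n,2) = n(n−1) is increasing in n; n(n−1) ≈ (n−0.5)^2 = 72 gives n ≈ 9.0. Check: P(7,2) = 42, P(8,2) = 56, P(9,2) = 72 ✓. So n = 9.
Final answer: 9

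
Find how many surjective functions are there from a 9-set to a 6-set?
1,905,120

Onto functions = 6! × S(9,6)
First compute S(9,6) via recurrence:
Using the Stirling recurrence: S(n,k) = k·S(n-1,k) + S(n-1,k-1)
S(9,6) = 6·S(8,6) + S(8,5)
         = 6·266 + 1050
         = 1596 + 1050
         = 2,646
Then: 720 × 2646 = 1,905,120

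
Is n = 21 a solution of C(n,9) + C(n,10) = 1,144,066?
No

Reasoning: C(21,9) + C(21,10) = 293,930 + 352,716 = 646,646, which does not equal 1,144,066.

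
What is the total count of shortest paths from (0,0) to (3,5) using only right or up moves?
56

Reasoning: Choose 3 rights from 8 moves: C(8,3) = 56.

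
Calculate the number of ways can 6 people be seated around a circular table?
120

Solution: Circular arrangements: (6-1)! = 120.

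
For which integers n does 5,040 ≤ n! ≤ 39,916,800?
7, 8, 9, 10, 11
n! is strictly increasing; 7! = 5,040 and 11! = 39,916,800, so valid n = 7, 8, 9, 10, 11.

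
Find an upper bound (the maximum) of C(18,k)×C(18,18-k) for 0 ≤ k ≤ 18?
C(18,k)·C(18,18-k) = C(18,k)², maximised at the centre k = 9: C(18,9)² = 2,363,904,400.
Final answer: 2,363,904,400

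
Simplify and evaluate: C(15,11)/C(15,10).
C(n,k+1)/C(n,k) = (n−k)/(k+1). Here (15−10)/(10+1) = 5/11 = 5/11.

Answer: 5/11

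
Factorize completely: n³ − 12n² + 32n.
n³ − 12n² + 32n = n(n² − 12n + 32) = n(n − 4)(n − 8).

Answer: n(n − 4)(n − 8)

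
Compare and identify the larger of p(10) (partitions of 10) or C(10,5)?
C(10,5)

Working:
Pentagonal recurrence p(n) = p(n−1) + p(n−2) − p(n−5) − p(n−7) + …: p(10) = p(9) + p(8) − p(5) − p(3) = 30 + 22 − 7 − 3 = 42; C(10,5) = 252.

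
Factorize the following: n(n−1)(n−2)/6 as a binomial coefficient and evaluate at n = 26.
C(n,3); C(26,3) = 2,600

Working:
n(n−1)(n−2)/6 = n!/(3!(n−3)!) = C(n,3). At n = 26: C(26,3) = 2,600.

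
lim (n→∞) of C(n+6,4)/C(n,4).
1

Working:
Both numerator and denominator grow as n^4/4! for large n, so the ratio → 1.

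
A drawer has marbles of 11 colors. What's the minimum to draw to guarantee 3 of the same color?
Worst case: 2 of each = 22. One more: 23.

Answer: 23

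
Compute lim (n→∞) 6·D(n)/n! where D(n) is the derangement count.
6/e

Working:
D(n)/n! → 1/e, so 6·D(n)/n! → 6/e.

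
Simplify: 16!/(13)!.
3,360
This equals 16×15×14 = 3,360.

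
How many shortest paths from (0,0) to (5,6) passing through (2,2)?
210

Solution: To (2,2): C(4,2)=6. From there: C(7,3)=35. Total: 210.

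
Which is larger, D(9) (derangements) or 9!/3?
D(9)

Reasoning: D(9) = (9-1)·[D(8) + D(7)] = 8·[14,833 + 1,854] = 133,496; 9!/3 = 362,880/3 = 120,960.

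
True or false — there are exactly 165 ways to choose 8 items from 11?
True

Working:
C(11,8) = 165.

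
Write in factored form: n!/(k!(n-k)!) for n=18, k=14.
This is the binomial coefficient C(18,14) = 3,060.
Final answer: C(18,14) = 3,060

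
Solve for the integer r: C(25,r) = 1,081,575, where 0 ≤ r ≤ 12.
8

Explanation: C(25,r) is increasing for 0 ≤ r ≤ 12. Stepping up (C(25,r+1) = C(25,r)·(25−r)/(r+1)): C(25,1) = 25, C(25,2) = 300, C(25,3) = 2,300, C(25,4) = 12,650, C(25,5) = 53,130, C(25,6) = 177,100, C(25,7) = 480,700, C(25,8) = 1,081,575 ✓. So r = 8.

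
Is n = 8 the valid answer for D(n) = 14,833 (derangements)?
D(8) = (8-1)·[D(7) + D(6)] = 7·[1,854 + 265] = 14,833, which equals 14,833.
Final answer: Yes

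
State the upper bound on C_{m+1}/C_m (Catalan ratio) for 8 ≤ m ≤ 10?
7/2

C_{m+1}/C_m = 2(2m+1)/(m+2), which increases with m. Maximum at m = 10: 2·21/12 = 7/2.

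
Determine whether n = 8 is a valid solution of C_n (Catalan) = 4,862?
C_8 = C(16,8)/(8+1) = 12,870/9 = 1,430, which does not equal 4,862.

Answer: No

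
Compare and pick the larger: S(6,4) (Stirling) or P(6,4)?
P(6,4)

Solution: S(6,4) = 4·S(5,4) + S(5,3) = 4·10 + 25 = 65; P(6,4) = 360.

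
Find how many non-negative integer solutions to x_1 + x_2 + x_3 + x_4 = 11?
C(11+4-1, 4-1) = 364.

Answer: 364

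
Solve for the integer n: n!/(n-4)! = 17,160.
n!/(n-4)! = n×(n-1)×(n-2)×(n-3), a product of 4 consecutive integers ≈ (n−1.5)^4. 17,160^(1/4) + 1.5 ≈ 12.9; check n = 13: 13×12×11×10 = 17,160 ✓. So n = 13.

Answer: 13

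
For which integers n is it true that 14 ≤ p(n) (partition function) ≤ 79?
7, 8, 9, 10, 11, 12

Explanation: Tabulating p(n) via p(n) = p(n−1) + p(n−2) − p(n−5) − p(n−7) + …: p(6)=11; p(7)=15; p(8)=22; p(9)=30; p(10)=42; p(11)=56; p(12)=77; p(13)=101. So valid n = 7, 8, 9, 10, 11, 12.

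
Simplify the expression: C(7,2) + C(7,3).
56

Solution: By Pascal's identity: C(8,3) = 56.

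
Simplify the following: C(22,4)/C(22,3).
C(n,k+1)/C(n,k) = (n−k)/(k+1). Here (22−3)/(3+1) = 19/4 = 19/4.
Final answer: 19/4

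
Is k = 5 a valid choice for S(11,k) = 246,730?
Yes

S(11,5) = 5·S(10,5) + S(10,4) = 5·42,525 + 34,105 = 246,730, which equals 246,730.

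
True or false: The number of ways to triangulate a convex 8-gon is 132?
Triangulations of a convex 8-gon are counted by the Catalan number C_6: C_6 = C(12,6)/(6+1) = 924/7 = 132.
Final answer: True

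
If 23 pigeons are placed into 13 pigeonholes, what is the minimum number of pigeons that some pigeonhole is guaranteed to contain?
2

Pigeonhole: ⌈23/13⌉ = 2.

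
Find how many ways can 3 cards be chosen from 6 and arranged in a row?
P(6,3) = 6!/(6-3)! = 120.

Answer: 120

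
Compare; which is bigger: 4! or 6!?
4!=24, 6!=720. 6! > 4!.

Answer: 6!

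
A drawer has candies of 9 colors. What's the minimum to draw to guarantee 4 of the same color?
28

Working:
Worst case: 3 of each = 27. One more: 28.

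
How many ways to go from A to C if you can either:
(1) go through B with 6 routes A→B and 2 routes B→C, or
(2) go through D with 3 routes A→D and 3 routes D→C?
21

Solution: Route via B: 6×2=12. Route via D: 3×3=9. Total: 21.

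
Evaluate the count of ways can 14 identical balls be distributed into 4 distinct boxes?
680

C(14+4-1, 4-1) = C(17, 3) = 680.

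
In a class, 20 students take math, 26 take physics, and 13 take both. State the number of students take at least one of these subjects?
33

Reasoning: |A∪B| = |A|+|B|-|A∩B| = 20+26-13 = 33.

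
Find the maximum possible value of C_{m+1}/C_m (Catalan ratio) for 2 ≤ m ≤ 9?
38/11

Working:
C_{m+1}/C_m = 2(2m+1)/(m+2), which increases with m. Maximum at m = 9: 2·19/11 = 38/11.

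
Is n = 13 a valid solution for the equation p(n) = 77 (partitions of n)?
No

Working:
Pentagonal recurrence p(n) = p(n−1) + p(n−2) − p(n−5) − p(n−7) + …: p(13) = p(12) + p(11) − p(8) − p(6) + p(1) = 77 + 56 − 22 − 11 + 1 = 101, which does not equal 77.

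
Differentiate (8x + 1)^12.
96(8x + 1)^11

Solution: Chain rule: 12(8x+1)^{11} × 8 = 96(8x+1)^{11}.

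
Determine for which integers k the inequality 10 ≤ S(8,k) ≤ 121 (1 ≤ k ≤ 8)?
7

S(8,1)=1; S(8,2)=127; S(8,3)=966; S(8,4)=1,701; S(8,5)=1,050; S(8,6)=266; S(8,7)=28; S(8,8)=1. So valid k = 7.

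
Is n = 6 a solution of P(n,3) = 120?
Yes

Reasoning: P(6,3) = 6·5·4 = 120, which equals 120.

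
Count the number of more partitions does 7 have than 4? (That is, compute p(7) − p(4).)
10
Pentagonal recurrence p(n) = p(n−1) + p(n−2) − p(n−5) − p(n−7) + …: p(7) = p(6) + p(5) − p(2) − p(0) = 11 + 7 − 2 − 1 = 15.
p(4) = p(3) + p(2) = 3 + 2 = 5.
Difference = 15 − 5 = 10.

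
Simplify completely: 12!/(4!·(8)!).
This is C(12,4) = 495.
Final answer: 495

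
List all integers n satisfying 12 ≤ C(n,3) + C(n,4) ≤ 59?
5, 6

C(4,3)+C(4,4)=5; C(5,3)+C(5,4)=15; C(6,3)+C(6,4)=35; C(7,3)+C(7,4)=70. So valid n = 5, 6.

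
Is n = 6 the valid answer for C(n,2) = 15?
Yes
C(6,2) = 6·5/2! = 30/2 = 15, which equals 15.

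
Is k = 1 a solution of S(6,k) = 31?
No
S(6,1) = 1·S(5,1) + S(5,0) = 1·1 + 0 = 1, which does not equal 31.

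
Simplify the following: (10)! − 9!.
3,265,920

Solution: (10)! − 9! = (10)·9! − 9! = (10−1)·9! = 9·9! = 3,265,920.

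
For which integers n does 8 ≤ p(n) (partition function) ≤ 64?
Tabulating p(n) via p(n) = p(n−1) + p(n−2) − p(n−5) − p(n−7) + …: p(5)=7; p(6)=11; p(7)=15; p(8)=22; p(9)=30; p(10)=42; p(11)=56; p(12)=77. So valid n = 6, 7, 8, 9, 10, 11.

Answer: 6, 7, 8, 9, 10, 11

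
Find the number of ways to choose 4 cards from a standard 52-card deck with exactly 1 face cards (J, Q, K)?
118,560

Solution: 12 face cards and 40 non-face cards: C(12,1) × C(40,3) = 12 × 9,880 = 118,560.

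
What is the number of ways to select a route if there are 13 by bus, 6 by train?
By the addition principle: 13 + 6 = 19.

Answer: 19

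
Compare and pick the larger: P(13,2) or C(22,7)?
C(22,7)

Solution: P(13,2)=156, C(22,7)=170,544.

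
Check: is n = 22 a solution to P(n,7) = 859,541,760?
Yes

Reasoning: P(22,7) = 22·21·20·19·18·17·16 = 859,541,760, which equals 859,541,760.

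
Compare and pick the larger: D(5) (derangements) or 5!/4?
D(5)

D(5) = (5-1)·[D(4) + D(3)] = 4·[9 + 2] = 44; 5!/4 = 120/4 = 30.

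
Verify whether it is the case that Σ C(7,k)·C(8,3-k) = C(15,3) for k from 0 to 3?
True

Solution: Vandermonde's identity gives C(15,3) = 455; RHS C(15,3) = 455.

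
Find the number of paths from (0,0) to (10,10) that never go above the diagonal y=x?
16,796
Counted by the Catalan number C_10: C_10 = C(20,10)/(10+1) = 184,756/11 = 16,796.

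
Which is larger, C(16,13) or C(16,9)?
C(16,13)=560, C(16,9)=11,440.

Answer: C(16,9)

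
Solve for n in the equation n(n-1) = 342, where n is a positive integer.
n² − n − 342 = 0, so n = (1 ± √(1 + 4·342))/2 = (1 ± √1,369)/2 = (1 ± 37)/2, i.e. n = 19 or n = -18. Taking the positive root, n = 19 (check: 19×18 = 342).

Answer: 19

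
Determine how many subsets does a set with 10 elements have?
1,024

Explanation: Each element can be included or excluded: 2^10 = 1,024.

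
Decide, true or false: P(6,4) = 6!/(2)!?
True

Explanation: Permutation formula P(n,k) = n!/(n-k)!: 6!/2! = 720/2 = 360 = P(6,4). The statement holds.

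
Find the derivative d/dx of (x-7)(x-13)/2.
d/dx[(x-7)(x-13)] = (x-13) + (x-7) = 2x - 20. Dividing by 2 gives (2x - 20)/2.
Final answer: (2x - 20)/2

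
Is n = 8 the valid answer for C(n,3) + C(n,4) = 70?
C(8,3) + C(8,4) = 56 + 70 = 126, which does not equal 70.
Final answer: No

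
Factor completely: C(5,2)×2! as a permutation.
P(5,2)

Reasoning: C(5,2)×2! = [5!/(2!(3)!)]×2! = 5!/(3)! = P(5,2) = 20.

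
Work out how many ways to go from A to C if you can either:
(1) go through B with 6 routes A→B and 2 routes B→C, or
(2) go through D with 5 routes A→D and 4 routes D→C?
32

Route via B: 6×2=12. Route via D: 5×4=20. Total: 32.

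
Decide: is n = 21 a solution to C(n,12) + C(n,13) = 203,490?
No

Reasoning: C(21,12) + C(21,13) = 293,930 + 203,490 = 497,420, which does not equal 203,490.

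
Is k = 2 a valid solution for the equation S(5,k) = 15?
Yes

S(5,2) = 2·S(4,2) + S(4,1) = 2·7 + 1 = 15, which equals 15.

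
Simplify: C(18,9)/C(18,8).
10/9

Explanation: C(n,k+1)/C(n,k) = (n−k)/(k+1). Here (18−8)/(8+1) = 10/9 = 10/9.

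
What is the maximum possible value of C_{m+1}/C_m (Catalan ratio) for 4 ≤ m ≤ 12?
C_{m+1}/C_m = 2(2m+1)/(m+2), which increases with m. Maximum at m = 12: 2·25/14 = 25/7.
Final answer: 25/7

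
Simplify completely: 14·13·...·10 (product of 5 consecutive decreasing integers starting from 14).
240,240

This is P(14,5) = 14!/(9)! = 240,240.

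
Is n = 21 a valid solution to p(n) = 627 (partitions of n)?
No
Pentagonal recurrence p(n) = p(n−1) + p(n−2) − p(n−5) − p(n−7) + …: p(21) = p(20) + p(19) − p(16) − p(14) + p(9) + p(6) = 627 + 490 − 231 − 135 + 30 + 11 = 792, which does not equal 627.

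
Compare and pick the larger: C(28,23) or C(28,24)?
C(28,23)

Reasoning: C(28,23)=98,280, C(28,24)=20,475.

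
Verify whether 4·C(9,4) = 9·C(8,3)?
True

Solution: Absorption identity k·C(n,k) = n·C(n-1,k-1). LHS = 4·126 = 504; RHS = 9·56 = 504.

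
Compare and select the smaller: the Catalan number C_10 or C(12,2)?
C(12,2)

Explanation: C_10 = C(20,10)/(10+1) = 184,756/11 = 16,796; C(12,2) = 66.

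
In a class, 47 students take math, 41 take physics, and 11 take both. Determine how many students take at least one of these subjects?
77
|A∪B| = |A|+|B|-|A∩B| = 47+41-11 = 77.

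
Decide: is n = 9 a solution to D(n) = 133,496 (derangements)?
Yes
D(9) = (9-1)·[D(8) + D(7)] = 8·[14,833 + 1,854] = 133,496, which equals 133,496.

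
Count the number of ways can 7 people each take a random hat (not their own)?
Using D(n) = (n-1)[D(n-1) + D(n-2)]:
D(7) = (7-1) × [D(6) + D(5)]
      = 6 × [265 + 44]
      = 6 × 309
      = 1,854

Answer: 1,854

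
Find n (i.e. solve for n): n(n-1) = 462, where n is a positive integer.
22

Solution: n² − n − 462 = 0, so n = (1 ± √(1 + 4·462))/2 = (1 ± √1,849)/2 = (1 ± 43)/2, i.e. n = 22 or n = -21. Taking the positive root, n = 22 (check: 22×21 = 462).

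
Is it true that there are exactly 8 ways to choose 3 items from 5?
False

Reasoning: C(5,3) = 10 ≠ 8.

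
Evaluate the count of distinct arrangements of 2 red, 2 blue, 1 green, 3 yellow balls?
Multinomial: 8!/(2! × 2! × 1! × 3!) = 1,680.

Answer: 1,680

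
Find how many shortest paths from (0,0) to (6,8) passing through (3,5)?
1,120

Explanation: To (3,5): C(8,3)=56. From there: C(6,3)=20. Total: 1,120.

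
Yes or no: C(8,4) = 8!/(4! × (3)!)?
The correct denominator is 4!×4!, giving C(8,4) = 70; the stated RHS is 8!/(4!×3!) = 280 ≠ 70, so the statement does not hold.

Answer: No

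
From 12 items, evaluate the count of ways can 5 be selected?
792

C(12,5) = 12! / (5! × (12-5)!)
         = 12! / (5! × 7!)
         = 792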